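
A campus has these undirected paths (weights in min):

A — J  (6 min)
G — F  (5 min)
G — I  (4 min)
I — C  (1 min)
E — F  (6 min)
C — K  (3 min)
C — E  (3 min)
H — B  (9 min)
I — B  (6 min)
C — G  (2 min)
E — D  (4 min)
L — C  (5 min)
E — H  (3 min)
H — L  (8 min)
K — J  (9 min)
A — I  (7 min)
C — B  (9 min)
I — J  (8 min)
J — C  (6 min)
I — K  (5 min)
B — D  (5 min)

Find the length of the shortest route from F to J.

Compare a few routes:
F–G–C–J: 5+2+6 = 13
F–E–C–J: 6+3+6 = 15
F–G–C–I–J: 5+2+1+8 = 16
F–G–I–C–J: 5+4+1+6 = 16
Cheapest is F–G–C–J at 13 min.

13 min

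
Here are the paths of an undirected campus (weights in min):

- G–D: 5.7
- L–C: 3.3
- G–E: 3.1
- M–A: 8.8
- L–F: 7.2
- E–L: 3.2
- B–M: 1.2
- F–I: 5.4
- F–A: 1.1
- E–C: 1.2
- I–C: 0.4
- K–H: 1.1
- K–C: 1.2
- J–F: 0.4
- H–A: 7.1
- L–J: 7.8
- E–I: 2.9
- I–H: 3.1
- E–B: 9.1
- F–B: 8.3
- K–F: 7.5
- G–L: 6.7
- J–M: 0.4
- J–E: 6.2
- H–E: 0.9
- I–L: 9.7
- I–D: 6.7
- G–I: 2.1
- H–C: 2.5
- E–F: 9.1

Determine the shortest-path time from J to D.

Settle nodes by increasing distance from J:
J: 0
F: 0.4  (via J)
M: 0.4  (via J)
A: 1.5  (via F)
B: 1.6  (via M)
I: 5.8  (via F)
C: 6.2  (via I)
E: 6.2  (via J)
H: 7.1  (via E)
K: 7.4  (via C)
L: 7.6  (via F)
G: 7.9  (via I)
D: 12.5  (via I)
Shortest route: J → F → I → D = 12.5 min.

12.5 min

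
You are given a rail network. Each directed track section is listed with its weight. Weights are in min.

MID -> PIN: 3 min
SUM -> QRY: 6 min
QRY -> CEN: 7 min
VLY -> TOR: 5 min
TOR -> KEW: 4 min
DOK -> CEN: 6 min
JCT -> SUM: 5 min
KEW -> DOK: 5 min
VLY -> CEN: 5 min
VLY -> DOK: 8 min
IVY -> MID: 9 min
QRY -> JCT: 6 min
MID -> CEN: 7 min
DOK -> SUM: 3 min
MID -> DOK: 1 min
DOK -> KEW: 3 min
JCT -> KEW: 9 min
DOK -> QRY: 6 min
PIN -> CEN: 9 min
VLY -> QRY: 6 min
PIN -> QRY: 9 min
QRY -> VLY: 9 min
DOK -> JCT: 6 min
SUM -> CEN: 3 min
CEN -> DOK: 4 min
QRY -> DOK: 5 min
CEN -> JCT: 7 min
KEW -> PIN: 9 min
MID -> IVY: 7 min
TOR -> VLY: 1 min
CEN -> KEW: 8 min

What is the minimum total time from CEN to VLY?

Settle nodes by increasing distance from CEN:
CEN: 0
DOK: 4  (via CEN)
JCT: 7  (via CEN)
SUM: 7  (via DOK)
KEW: 7  (via DOK)
QRY: 10  (via DOK)
PIN: 16  (via KEW)
VLY: 19  (via QRY)
Shortest route: CEN–DOK–QRY–VLY = 19 min.

19 min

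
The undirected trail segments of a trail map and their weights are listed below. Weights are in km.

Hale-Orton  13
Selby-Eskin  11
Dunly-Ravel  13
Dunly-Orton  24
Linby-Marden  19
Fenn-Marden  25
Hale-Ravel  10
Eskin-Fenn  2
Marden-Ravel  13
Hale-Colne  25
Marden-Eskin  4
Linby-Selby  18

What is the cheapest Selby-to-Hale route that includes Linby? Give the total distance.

Best Selby to Linby: Selby → Linby costing 18
Best Linby to Hale: Linby → Marden → Ravel → Hale costing 42
Total via Linby: 18 + 42 = 60 km.

60 km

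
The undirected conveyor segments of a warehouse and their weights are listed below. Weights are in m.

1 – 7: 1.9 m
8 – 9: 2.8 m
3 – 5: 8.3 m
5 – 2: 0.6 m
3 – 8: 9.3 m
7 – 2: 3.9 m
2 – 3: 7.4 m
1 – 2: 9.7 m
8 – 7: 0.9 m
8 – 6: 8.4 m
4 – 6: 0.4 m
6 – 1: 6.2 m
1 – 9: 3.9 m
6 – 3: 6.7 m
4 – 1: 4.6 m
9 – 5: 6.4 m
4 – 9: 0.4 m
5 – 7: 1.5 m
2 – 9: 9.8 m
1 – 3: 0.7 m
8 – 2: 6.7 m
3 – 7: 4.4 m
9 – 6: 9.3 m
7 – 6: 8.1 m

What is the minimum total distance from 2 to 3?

4.7 m

Candidate routes:
2–7–1–3: 3.9+1.9+0.7 = 6.5
2–5–7–3: 0.6+1.5+4.4 = 6.5
2–5–7–1–3: 0.6+1.5+1.9+0.7 = 4.7
The minimum is 4.7 m via 2–5–7–1–3.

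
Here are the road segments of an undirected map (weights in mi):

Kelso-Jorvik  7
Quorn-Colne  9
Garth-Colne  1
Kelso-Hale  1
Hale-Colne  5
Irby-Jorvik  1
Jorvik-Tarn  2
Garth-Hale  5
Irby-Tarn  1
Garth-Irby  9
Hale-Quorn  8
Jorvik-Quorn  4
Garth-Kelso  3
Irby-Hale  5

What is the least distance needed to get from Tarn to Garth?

Settle nodes by increasing distance from Tarn:
Tarn: 0
Irby: 1  (via Tarn)
Jorvik: 2  (via Tarn)
Quorn: 6  (via Jorvik)
Hale: 6  (via Irby)
Kelso: 7  (via Hale)
Garth: 10  (via Irby)
Shortest route: Tarn–Irby–Garth = 10 mi.

10 mi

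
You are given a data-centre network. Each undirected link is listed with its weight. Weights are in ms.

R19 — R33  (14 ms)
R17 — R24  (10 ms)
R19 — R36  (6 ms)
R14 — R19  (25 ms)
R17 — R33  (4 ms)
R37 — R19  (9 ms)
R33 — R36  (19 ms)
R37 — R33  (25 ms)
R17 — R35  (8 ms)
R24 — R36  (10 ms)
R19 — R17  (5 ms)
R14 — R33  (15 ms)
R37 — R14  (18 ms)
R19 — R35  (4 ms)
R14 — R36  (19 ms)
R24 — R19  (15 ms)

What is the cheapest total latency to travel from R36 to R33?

Shortest distances from R36:
R36: 0
R19: 6  (via R36)
R35: 10  (via R19)
R24: 10  (via R36)
R17: 11  (via R19)
R37: 15  (via R19)
R33: 15  (via R17)
Shortest route: R36–R19–R17–R33 = 15 ms.

15 ms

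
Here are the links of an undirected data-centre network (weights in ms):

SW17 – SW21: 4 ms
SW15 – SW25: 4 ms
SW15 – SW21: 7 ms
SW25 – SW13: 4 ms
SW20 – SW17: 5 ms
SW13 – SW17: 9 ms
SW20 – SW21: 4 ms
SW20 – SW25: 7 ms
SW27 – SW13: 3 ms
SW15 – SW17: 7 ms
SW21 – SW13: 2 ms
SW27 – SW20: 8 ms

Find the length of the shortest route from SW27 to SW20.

Running Dijkstra from SW27:
SW27: 0
SW13: 3  (via SW27)
SW21: 5  (via SW13)
SW25: 7  (via SW13)
SW20: 8  (via SW27)
Shortest route: SW27–SW20 = 8 ms.

8 ms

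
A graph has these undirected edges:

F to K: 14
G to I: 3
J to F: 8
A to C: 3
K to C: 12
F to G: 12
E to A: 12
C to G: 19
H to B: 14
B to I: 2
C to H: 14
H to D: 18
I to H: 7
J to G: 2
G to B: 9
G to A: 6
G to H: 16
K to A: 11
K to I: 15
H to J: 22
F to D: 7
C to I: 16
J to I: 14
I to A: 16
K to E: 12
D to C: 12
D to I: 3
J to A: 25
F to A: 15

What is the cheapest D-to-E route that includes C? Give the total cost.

27

Best D to C: D → C costing 12
Shortest C→E: C → A → E = 15
Total via C: 12 + 15 = 27.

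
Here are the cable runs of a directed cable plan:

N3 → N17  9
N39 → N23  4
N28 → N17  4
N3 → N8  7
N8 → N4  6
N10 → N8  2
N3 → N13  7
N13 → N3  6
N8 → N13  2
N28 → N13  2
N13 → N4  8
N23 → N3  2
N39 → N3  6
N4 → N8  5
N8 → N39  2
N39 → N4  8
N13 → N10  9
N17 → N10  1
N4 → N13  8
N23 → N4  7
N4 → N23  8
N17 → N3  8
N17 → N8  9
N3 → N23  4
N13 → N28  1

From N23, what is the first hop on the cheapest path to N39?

N3

Compare a few routes:
N23 - N4 - N8 - N39: 7+5+2 = 14
N23 - N3 - N8 - N39: 2+7+2 = 11
N23 - N3 - N17 - N10 - N8 - N39: 2+9+1+2+2 = 16
The minimum is 11 via N23 - N3 - N8 - N39.
So from N23 the first move is to N3.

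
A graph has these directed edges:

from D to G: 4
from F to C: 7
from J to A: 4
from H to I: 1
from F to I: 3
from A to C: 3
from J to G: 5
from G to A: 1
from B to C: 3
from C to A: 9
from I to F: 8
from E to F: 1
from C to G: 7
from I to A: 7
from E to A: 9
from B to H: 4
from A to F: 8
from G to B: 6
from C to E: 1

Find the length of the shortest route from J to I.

12

Running Dijkstra from J:
J: 0
A: 4  (via J)
G: 5  (via J)
C: 7  (via A)
E: 8  (via C)
F: 9  (via E)
B: 11  (via G)
I: 12  (via F)
Shortest route: J → A → C → E → F → I = 12.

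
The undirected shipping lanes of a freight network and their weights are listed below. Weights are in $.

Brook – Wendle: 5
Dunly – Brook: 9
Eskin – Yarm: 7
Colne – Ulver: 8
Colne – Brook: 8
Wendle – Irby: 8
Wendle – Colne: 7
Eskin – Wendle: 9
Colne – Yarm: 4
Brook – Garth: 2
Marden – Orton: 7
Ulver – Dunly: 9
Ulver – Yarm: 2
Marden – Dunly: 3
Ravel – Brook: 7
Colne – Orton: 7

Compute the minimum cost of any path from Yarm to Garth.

$14

Compare a few routes:
Yarm → Colne → Wendle → Brook → Garth: 4+7+5+2 = 18
Yarm → Ulver → Colne → Brook → Garth: 2+8+8+2 = 20
Yarm → Colne → Brook → Garth: 4+8+2 = 14
The minimum is $14 via Yarm → Colne → Brook → Garth.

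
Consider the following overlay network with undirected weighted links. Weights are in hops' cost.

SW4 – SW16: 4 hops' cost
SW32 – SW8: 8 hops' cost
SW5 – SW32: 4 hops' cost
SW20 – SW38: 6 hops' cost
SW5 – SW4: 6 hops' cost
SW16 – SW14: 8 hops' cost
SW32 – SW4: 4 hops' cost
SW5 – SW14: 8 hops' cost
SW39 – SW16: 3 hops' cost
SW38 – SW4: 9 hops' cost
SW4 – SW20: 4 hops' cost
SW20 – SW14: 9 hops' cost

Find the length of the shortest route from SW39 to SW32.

Candidate routes:
SW39–SW16–SW4–SW5–SW32: 3+4+6+4 = 17
SW39–SW16–SW14–SW5–SW32: 3+8+8+4 = 23
SW39–SW16–SW4–SW32: 3+4+4 = 11
The minimum is 11 hops' cost via SW39–SW16–SW4–SW32.

11 hops' cost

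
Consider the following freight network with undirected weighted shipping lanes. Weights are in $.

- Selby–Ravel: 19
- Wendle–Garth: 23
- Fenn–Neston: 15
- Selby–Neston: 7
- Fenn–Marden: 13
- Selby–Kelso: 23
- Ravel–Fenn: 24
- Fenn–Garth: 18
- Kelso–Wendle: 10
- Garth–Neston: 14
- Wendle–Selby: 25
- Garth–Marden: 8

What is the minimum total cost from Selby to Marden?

Settle nodes by increasing distance from Selby:
Selby: 0
Neston: 7  (via Selby)
Ravel: 19  (via Selby)
Garth: 21  (via Neston)
Fenn: 22  (via Neston)
Kelso: 23  (via Selby)
Wendle: 25  (via Selby)
Marden: 29  (via Garth)
Shortest route: Selby–Neston–Garth–Marden = $29.

$29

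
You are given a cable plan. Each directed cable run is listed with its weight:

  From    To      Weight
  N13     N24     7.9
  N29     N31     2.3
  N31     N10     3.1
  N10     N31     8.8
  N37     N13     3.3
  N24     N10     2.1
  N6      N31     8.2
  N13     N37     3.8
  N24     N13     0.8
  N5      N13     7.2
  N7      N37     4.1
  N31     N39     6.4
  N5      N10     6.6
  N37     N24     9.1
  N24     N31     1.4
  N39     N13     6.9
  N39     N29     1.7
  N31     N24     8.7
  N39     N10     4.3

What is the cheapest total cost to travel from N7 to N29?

Enumerating some paths:
N7 → N37 → N13 → N24 → N31 → N39 → N29: 4.1+3.3+7.9+1.4+6.4+1.7 = 24.8
N7 → N37 → N24 → N10 → N31 → N39 → N29: 4.1+9.1+2.1+8.8+6.4+1.7 = 32.2
N7 → N37 → N24 → N31 → N39 → N29: 4.1+9.1+1.4+6.4+1.7 = 22.7
Cheapest is N7 → N37 → N24 → N31 → N39 → N29 at 22.7.

22.7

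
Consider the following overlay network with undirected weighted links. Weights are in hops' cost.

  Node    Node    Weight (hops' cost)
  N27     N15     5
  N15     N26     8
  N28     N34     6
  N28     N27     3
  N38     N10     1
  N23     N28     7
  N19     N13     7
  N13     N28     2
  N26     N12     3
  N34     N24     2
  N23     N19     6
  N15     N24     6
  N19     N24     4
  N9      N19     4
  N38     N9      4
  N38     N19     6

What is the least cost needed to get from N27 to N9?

16 hops' cost

Candidate routes:
N27 - N28 - N13 - N19 - N9: 3+2+7+4 = 16
N27 - N28 - N34 - N24 - N19 - N9: 3+6+2+4+4 = 19
N27 - N15 - N24 - N19 - N9: 5+6+4+4 = 19
N27 - N28 - N23 - N19 - N9: 3+7+6+4 = 20
Cheapest is N27 - N28 - N13 - N19 - N9 at 16 hops' cost.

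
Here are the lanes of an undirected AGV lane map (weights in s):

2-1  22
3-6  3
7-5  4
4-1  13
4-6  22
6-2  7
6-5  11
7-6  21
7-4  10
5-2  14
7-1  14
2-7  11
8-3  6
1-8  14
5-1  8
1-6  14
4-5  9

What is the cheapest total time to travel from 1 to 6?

14 s

Enumerating some paths:
1 - 8 - 3 - 6: 14+6+3 = 23
1 - 5 - 6: 8+11 = 19
1 - 6: 14 = 14
The minimum is 14 s via 1 - 6.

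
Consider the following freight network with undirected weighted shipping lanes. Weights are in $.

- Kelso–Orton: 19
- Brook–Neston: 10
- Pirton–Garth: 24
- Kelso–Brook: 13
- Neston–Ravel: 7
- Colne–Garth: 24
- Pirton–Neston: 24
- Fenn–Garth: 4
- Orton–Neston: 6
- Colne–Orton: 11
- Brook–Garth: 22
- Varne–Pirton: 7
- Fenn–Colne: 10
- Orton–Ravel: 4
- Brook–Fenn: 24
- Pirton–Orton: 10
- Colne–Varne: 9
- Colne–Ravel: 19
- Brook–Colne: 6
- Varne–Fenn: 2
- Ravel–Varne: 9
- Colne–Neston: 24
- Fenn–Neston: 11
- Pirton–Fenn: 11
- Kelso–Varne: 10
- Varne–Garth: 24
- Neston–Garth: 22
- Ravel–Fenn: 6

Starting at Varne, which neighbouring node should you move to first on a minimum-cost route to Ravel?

Compare a few routes:
Varne → Ravel: 9 = 9
Varne → Fenn → Ravel: 2+6 = 8
Varne → Fenn → Neston → Ravel: 2+11+7 = 20
The minimum is $8 via Varne → Fenn → Ravel.
So from Varne the first move is to Fenn.

Fenn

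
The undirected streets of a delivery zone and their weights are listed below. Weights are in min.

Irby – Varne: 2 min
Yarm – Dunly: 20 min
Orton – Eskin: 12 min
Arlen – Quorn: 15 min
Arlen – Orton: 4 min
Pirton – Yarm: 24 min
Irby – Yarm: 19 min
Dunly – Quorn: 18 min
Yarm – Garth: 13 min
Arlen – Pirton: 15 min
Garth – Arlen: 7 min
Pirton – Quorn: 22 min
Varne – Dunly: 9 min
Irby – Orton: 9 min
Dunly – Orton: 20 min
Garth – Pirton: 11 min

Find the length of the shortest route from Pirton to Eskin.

31 min

Candidate routes:
Pirton - Quorn - Arlen - Orton - Eskin: 22+15+4+12 = 53
Pirton - Garth - Arlen - Orton - Eskin: 11+7+4+12 = 34
Pirton - Arlen - Orton - Eskin: 15+4+12 = 31
Cheapest is Pirton - Arlen - Orton - Eskin at 31 min.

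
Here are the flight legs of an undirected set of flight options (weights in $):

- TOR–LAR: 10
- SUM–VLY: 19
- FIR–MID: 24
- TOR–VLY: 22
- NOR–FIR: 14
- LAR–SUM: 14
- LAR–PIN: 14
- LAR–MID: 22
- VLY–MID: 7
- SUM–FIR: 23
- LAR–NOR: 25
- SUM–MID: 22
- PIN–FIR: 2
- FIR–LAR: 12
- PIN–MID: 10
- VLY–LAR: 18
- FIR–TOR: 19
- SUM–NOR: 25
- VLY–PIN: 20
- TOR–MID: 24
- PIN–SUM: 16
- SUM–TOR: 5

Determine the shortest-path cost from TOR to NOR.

Shortest distances from TOR:
TOR: 0
SUM: 5  (via TOR)
LAR: 10  (via TOR)
FIR: 19  (via TOR)
PIN: 21  (via SUM)
VLY: 22  (via TOR)
MID: 24  (via TOR)
NOR: 30  (via SUM)
Shortest route: TOR–SUM–NOR = $30.

$30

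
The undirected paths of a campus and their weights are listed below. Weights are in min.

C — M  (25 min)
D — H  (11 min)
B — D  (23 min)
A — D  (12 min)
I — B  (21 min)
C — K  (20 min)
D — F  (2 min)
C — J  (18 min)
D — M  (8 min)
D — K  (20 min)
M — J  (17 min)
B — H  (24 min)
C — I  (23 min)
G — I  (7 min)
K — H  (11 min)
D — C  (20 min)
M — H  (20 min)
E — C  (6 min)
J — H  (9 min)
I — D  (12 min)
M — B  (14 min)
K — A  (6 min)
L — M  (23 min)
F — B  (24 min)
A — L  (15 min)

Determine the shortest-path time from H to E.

33 min

Compare a few routes:
H - J - C - E: 9+18+6 = 33
H - K - C - E: 11+20+6 = 37
H - D - C - E: 11+20+6 = 37
The minimum is 33 min via H - J - C - E.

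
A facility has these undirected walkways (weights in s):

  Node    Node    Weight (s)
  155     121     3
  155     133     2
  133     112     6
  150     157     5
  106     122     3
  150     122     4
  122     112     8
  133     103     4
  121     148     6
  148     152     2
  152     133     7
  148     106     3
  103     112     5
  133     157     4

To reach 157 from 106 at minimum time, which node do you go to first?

122

Enumerating some paths:
106–122–150–157: 3+4+5 = 12
106–148–152–133–157: 3+2+7+4 = 16
Cheapest is 106–122–150–157 at 12 s.
So from 106 the first move is to 122.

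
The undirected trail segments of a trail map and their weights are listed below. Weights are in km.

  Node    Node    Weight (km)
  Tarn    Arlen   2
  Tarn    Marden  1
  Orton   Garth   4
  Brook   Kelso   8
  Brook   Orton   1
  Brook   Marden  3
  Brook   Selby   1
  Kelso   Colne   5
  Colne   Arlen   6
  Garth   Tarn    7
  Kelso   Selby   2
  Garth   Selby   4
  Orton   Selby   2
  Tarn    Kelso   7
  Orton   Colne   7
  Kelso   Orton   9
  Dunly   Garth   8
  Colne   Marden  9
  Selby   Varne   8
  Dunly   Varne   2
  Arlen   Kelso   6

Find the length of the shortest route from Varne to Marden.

Compare a few routes:
Varne–Selby–Orton–Brook–Marden: 8+2+1+3 = 14
Varne–Selby–Brook–Marden: 8+1+3 = 12
The minimum is 12 km via Varne–Selby–Brook–Marden.

12 km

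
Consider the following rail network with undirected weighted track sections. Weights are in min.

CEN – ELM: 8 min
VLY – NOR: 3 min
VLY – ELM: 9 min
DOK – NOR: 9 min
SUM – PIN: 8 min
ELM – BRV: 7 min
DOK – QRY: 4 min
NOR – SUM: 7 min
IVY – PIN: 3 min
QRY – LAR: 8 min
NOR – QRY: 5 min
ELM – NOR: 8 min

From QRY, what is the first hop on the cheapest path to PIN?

Compare a few routes:
QRY - DOK - NOR - SUM - PIN: 4+9+7+8 = 28
QRY - NOR - SUM - PIN: 5+7+8 = 20
Cheapest is QRY - NOR - SUM - PIN at 20 min.
So from QRY the first move is to NOR.

NOR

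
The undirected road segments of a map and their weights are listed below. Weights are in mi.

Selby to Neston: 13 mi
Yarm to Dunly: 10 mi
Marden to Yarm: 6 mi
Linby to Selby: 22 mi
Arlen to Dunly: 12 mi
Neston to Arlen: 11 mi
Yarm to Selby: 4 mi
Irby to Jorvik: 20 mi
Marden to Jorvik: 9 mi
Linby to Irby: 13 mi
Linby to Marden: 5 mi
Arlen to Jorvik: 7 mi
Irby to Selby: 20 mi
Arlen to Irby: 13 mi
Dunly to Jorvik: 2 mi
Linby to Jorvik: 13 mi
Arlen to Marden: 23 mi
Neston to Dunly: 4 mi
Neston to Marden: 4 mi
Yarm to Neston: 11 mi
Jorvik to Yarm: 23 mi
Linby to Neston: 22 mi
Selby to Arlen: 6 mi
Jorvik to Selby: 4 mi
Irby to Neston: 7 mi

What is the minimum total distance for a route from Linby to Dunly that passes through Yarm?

21 mi

Shortest Linby→Yarm: Linby → Marden → Yarm = 11
Best Yarm to Dunly: Yarm → Dunly costing 10
Total via Yarm: 11 + 10 = 21 mi.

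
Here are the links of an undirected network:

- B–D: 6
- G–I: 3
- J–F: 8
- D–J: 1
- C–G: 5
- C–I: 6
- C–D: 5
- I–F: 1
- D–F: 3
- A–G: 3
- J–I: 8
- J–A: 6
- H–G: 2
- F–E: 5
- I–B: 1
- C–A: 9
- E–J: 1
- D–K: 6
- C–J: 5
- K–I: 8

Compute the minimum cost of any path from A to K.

Settle nodes by increasing distance from A:
A: 0
G: 3  (via A)
H: 5  (via G)
I: 6  (via G)
J: 6  (via A)
B: 7  (via I)
D: 7  (via J)
E: 7  (via J)
F: 7  (via I)
C: 8  (via G)
K: 13  (via D)
Shortest route: A–J–D–K = 13.

13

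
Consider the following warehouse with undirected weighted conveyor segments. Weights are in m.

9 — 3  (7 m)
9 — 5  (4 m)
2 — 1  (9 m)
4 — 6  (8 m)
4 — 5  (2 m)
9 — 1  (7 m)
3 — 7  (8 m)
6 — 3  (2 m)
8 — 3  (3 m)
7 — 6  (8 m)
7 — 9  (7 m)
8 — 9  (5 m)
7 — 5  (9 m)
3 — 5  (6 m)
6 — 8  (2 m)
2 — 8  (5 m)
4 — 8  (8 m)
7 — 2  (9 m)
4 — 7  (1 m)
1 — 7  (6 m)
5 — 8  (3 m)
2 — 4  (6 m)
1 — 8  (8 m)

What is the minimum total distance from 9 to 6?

7 m

Compare a few routes:
9 → 3 → 6: 7+2 = 9
9 → 5 → 8 → 6: 4+3+2 = 9
9 → 8 → 6: 5+2 = 7
Cheapest is 9 → 8 → 6 at 7 m.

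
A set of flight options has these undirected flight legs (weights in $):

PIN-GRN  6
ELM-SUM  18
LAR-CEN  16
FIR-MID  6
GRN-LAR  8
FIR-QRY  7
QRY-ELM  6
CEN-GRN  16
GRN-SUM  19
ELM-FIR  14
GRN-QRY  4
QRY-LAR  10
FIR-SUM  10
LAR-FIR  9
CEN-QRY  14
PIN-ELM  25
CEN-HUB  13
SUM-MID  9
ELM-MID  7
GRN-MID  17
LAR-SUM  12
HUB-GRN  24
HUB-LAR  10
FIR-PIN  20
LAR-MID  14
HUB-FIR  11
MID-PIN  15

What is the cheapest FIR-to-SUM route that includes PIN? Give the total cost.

Best FIR to PIN: FIR–QRY–GRN–PIN costing 17
Shortest PIN→SUM: PIN–MID–SUM = 24
Total via PIN: 17 + 24 = $41.

$41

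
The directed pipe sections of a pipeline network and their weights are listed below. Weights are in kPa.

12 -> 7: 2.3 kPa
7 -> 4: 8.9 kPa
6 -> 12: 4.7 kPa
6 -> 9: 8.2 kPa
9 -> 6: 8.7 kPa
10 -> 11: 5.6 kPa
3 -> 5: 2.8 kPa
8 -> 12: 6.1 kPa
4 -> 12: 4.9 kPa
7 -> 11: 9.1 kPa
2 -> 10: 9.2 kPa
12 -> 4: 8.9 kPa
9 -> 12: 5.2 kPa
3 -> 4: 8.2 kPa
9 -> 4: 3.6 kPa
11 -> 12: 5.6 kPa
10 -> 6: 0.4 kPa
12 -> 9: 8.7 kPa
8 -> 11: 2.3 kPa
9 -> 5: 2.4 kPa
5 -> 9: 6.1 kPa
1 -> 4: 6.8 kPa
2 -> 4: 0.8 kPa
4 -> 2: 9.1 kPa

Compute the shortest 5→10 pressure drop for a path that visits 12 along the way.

Best 5 to 12: 5 → 9 → 12 costing 11.3
Best 12 to 10: 12 → 4 → 2 → 10 costing 27.2
Total via 12: 11.3 + 27.2 = 38.5 kPa.

38.5 kPa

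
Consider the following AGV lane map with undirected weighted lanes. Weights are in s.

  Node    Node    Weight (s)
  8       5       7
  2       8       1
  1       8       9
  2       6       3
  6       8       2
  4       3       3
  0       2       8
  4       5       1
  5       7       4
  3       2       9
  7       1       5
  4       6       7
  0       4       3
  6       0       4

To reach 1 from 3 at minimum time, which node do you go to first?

Compare a few routes:
3 → 2 → 8 → 1: 9+1+9 = 19
3 → 4 → 5 → 7 → 1: 3+1+4+5 = 13
The minimum is 13 s via 3 → 4 → 5 → 7 → 1.
So from 3 the first move is to 4.

4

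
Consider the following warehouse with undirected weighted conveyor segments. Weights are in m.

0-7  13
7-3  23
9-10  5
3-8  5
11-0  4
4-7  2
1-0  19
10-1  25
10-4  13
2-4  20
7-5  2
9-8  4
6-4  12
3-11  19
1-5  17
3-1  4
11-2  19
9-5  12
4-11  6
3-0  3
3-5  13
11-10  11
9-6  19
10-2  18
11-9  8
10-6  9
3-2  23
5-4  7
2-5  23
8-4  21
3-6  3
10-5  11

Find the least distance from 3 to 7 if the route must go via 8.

23 m

Shortest 3→8: 3–8 = 5
Best 8 to 7: 8–9–5–7 costing 18
Total via 8: 5 + 18 = 23 m.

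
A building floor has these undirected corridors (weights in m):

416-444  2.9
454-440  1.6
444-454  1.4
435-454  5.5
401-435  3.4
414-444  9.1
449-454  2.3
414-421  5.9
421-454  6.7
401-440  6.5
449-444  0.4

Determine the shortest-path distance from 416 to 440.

Settle nodes by increasing distance from 416:
416: 0
444: 2.9  (via 416)
449: 3.3  (via 444)
454: 4.3  (via 444)
440: 5.9  (via 454)
Shortest route: 416 → 444 → 454 → 440 = 5.9 m.

5.9 m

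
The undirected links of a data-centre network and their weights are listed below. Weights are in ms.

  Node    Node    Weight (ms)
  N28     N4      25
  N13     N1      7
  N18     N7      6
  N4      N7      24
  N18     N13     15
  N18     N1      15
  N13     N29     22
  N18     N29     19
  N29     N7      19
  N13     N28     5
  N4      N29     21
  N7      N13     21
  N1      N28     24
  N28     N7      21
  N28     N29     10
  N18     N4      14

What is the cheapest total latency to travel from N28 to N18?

Enumerating some paths:
N28 → N13 → N1 → N18: 5+7+15 = 27
N28 → N13 → N18: 5+15 = 20
N28 → N7 → N18: 21+6 = 27
The minimum is 20 ms via N28 → N13 → N18.

20 ms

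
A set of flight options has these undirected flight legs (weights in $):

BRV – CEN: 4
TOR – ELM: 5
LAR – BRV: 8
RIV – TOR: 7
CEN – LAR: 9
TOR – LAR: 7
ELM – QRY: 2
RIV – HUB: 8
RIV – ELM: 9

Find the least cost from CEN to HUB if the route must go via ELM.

Shortest CEN→ELM: CEN → LAR → TOR → ELM = 21
Shortest ELM→HUB: ELM → RIV → HUB = 17
Total via ELM: 21 + 17 = $38.

$38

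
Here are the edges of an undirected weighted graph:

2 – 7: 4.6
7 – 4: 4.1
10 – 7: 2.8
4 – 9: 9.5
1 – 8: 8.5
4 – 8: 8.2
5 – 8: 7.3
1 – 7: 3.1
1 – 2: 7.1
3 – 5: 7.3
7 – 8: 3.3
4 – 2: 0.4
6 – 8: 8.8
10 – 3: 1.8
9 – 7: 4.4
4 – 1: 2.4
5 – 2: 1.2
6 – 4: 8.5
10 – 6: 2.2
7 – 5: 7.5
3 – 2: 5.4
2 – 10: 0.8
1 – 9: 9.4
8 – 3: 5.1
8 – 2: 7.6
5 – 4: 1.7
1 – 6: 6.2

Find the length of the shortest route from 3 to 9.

9

Shortest distances from 3:
3: 0
10: 1.8  (via 3)
2: 2.6  (via 10)
4: 3  (via 2)
5: 3.8  (via 2)
6: 4  (via 10)
7: 4.6  (via 10)
8: 5.1  (via 3)
1: 5.4  (via 4)
9: 9  (via 7)
Shortest route: 3 → 10 → 7 → 9 = 9.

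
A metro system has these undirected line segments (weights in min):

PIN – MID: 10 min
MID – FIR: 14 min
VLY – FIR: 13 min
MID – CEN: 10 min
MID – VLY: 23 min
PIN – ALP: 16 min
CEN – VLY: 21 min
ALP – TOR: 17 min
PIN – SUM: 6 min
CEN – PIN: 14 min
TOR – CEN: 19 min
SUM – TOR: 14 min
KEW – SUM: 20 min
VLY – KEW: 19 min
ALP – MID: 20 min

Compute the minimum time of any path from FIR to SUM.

30 min

Compare a few routes:
FIR → MID → PIN → SUM: 14+10+6 = 30
FIR → VLY → KEW → SUM: 13+19+20 = 52
FIR → MID → CEN → PIN → SUM: 14+10+14+6 = 44
FIR → VLY → MID → PIN → SUM: 13+23+10+6 = 52
Cheapest is FIR → MID → PIN → SUM at 30 min.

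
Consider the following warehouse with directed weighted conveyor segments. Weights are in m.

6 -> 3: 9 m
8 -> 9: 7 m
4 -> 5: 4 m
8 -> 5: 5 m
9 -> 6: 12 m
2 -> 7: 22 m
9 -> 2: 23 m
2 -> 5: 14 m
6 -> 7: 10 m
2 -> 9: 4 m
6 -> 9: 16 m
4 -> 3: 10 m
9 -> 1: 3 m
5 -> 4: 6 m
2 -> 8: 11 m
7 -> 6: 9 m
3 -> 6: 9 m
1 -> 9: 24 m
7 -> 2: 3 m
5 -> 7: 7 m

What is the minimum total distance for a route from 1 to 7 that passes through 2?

Best 1 to 2: 1 → 9 → 2 costing 47
Best 2 to 7: 2 → 5 → 7 costing 21
Total via 2: 47 + 21 = 68 m.

68 m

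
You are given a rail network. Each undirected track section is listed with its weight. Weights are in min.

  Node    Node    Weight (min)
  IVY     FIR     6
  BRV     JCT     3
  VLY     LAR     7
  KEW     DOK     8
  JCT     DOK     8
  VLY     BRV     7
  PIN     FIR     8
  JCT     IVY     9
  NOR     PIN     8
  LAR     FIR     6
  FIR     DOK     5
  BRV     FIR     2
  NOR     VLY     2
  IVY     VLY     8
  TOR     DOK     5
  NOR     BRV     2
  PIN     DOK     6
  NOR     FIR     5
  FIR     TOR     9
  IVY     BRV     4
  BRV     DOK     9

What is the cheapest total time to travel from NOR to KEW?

Shortest distances from NOR:
NOR: 0
VLY: 2  (via NOR)
BRV: 2  (via NOR)
FIR: 4  (via BRV)
JCT: 5  (via BRV)
IVY: 6  (via BRV)
PIN: 8  (via NOR)
LAR: 9  (via VLY)
DOK: 9  (via FIR)
TOR: 13  (via FIR)
KEW: 17  (via DOK)
Shortest route: NOR → BRV → FIR → DOK → KEW = 17 min.

17 min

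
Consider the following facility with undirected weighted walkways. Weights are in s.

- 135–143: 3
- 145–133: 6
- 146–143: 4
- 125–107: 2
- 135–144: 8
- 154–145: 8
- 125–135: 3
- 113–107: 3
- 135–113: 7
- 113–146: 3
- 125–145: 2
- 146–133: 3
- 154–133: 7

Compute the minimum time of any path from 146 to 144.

Compare a few routes:
146 → 113 → 135 → 144: 3+7+8 = 18
146 → 143 → 135 → 144: 4+3+8 = 15
The minimum is 15 s via 146 → 143 → 135 → 144.

15 s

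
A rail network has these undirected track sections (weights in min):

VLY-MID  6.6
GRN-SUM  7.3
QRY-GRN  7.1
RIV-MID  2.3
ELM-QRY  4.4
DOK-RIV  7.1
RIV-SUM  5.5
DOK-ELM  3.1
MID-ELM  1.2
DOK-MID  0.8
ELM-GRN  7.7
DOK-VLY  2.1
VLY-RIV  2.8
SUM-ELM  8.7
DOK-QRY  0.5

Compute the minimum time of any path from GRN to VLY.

9.7 min

Shortest distances from GRN:
GRN: 0
QRY: 7.1  (via GRN)
SUM: 7.3  (via GRN)
DOK: 7.6  (via QRY)
ELM: 7.7  (via GRN)
MID: 8.4  (via DOK)
VLY: 9.7  (via DOK)
Shortest route: GRN → QRY → DOK → VLY = 9.7 min.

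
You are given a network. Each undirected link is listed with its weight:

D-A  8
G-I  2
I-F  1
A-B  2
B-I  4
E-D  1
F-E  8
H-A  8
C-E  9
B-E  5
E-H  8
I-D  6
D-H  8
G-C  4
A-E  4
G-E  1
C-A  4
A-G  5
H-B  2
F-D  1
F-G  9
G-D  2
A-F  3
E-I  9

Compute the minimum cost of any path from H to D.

8

Enumerating some paths:
H → D: 8 = 8
H → B → I → G → E → D: 2+4+2+1+1 = 10
H → E → D: 8+1 = 9
H → B → A → E → D: 2+2+4+1 = 9
The minimum is 8 via H → D.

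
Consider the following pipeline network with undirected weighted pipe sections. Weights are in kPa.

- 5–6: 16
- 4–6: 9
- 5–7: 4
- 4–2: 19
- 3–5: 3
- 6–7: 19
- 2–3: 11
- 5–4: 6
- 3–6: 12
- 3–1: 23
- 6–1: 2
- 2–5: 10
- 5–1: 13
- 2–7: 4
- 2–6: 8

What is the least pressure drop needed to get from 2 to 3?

Candidate routes:
2 → 3: 11 = 11
2 → 5 → 3: 10+3 = 13
2 → 6 → 3: 8+12 = 20
The minimum is 11 kPa via 2 → 3.

11 kPa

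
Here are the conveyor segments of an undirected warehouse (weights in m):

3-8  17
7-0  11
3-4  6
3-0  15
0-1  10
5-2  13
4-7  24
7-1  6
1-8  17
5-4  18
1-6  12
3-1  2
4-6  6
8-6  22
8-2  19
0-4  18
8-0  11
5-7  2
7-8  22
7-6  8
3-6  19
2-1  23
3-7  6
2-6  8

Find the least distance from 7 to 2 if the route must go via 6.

16 m

Shortest 7→6: 7 → 6 = 8
Shortest 6→2: 6 → 2 = 8
Total via 6: 8 + 8 = 16 m.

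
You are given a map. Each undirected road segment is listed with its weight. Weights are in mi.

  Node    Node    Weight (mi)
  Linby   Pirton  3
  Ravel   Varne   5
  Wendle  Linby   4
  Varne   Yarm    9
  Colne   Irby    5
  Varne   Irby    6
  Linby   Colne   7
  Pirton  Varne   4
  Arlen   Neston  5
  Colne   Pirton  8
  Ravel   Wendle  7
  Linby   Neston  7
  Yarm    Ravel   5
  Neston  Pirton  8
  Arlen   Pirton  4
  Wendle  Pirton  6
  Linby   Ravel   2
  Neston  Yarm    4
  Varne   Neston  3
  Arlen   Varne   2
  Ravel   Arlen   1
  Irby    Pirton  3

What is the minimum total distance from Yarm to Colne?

14 mi

Compare a few routes:
Yarm–Ravel–Linby–Pirton–Colne: 5+2+3+8 = 18
Yarm–Neston–Linby–Colne: 4+7+7 = 18
Yarm–Ravel–Linby–Colne: 5+2+7 = 14
Yarm–Neston–Varne–Irby–Colne: 4+3+6+5 = 18
Cheapest is Yarm–Ravel–Linby–Colne at 14 mi.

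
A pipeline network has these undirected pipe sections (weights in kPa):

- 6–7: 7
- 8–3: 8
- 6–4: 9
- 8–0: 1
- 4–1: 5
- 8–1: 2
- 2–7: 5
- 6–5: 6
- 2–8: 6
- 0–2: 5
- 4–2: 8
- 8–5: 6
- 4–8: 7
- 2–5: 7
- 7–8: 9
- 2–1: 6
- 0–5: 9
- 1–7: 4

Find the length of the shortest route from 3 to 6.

Settle nodes by increasing distance from 3:
3: 0
8: 8  (via 3)
0: 9  (via 8)
1: 10  (via 8)
2: 14  (via 8)
5: 14  (via 8)
7: 14  (via 1)
4: 15  (via 8)
6: 20  (via 5)
Shortest route: 3–8–5–6 = 20 kPa.

20 kPa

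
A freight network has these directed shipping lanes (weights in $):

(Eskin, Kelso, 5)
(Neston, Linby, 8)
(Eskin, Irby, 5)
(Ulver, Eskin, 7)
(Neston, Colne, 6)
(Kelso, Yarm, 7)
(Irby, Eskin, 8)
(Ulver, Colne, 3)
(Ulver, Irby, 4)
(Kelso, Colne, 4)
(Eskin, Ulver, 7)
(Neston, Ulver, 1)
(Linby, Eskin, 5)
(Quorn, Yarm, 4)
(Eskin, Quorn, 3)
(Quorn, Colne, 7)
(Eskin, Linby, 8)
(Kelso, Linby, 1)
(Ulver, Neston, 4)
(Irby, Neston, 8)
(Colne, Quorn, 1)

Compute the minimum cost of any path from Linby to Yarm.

Candidate routes:
Linby → Eskin → Kelso → Yarm: 5+5+7 = 17
Linby → Eskin → Quorn → Yarm: 5+3+4 = 12
The minimum is $12 via Linby → Eskin → Quorn → Yarm.

$12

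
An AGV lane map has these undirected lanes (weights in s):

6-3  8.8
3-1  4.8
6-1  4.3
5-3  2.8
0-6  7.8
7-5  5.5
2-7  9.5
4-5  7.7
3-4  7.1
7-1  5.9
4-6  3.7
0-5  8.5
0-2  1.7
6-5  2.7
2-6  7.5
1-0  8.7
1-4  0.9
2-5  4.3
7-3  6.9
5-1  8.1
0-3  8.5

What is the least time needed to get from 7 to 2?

9.5 s

Running Dijkstra from 7:
7: 0
5: 5.5  (via 7)
1: 5.9  (via 7)
4: 6.8  (via 1)
3: 6.9  (via 7)
6: 8.2  (via 5)
2: 9.5  (via 7)
Shortest route: 7–2 = 9.5 s.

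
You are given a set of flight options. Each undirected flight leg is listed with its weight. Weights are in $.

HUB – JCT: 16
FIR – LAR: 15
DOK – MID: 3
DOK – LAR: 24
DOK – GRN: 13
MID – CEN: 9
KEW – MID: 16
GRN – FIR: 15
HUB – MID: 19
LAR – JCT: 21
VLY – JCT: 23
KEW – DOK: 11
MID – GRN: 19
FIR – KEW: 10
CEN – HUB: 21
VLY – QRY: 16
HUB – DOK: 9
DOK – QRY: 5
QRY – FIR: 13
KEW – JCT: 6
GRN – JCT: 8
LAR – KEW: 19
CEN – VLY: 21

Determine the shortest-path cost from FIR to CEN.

Candidate routes:
FIR → KEW → DOK → MID → CEN: 10+11+3+9 = 33
FIR → QRY → DOK → MID → CEN: 13+5+3+9 = 30
The minimum is $30 via FIR → QRY → DOK → MID → CEN.

$30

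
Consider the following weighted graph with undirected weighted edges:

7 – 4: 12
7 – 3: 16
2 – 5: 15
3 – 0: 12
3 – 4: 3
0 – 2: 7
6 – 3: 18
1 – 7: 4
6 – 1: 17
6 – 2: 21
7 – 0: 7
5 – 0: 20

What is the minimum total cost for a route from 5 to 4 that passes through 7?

39

Shortest 5→7: 5–0–7 = 27
Best 7 to 4: 7–4 costing 12
Total via 7: 27 + 12 = 39.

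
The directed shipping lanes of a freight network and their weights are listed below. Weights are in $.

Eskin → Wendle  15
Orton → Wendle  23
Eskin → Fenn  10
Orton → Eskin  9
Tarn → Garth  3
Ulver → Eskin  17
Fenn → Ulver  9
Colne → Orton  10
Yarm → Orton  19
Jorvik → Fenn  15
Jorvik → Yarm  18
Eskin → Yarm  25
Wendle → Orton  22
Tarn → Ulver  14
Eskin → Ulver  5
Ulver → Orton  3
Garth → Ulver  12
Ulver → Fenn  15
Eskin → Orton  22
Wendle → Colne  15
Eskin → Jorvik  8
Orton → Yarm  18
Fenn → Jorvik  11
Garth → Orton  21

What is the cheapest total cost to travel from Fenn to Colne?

$50

Enumerating some paths:
Fenn - Ulver - Eskin - Wendle - Colne: 9+17+15+15 = 56
Fenn - Ulver - Orton - Wendle - Colne: 9+3+23+15 = 50
Fenn - Ulver - Orton - Eskin - Wendle - Colne: 9+3+9+15+15 = 51
Cheapest is Fenn - Ulver - Orton - Wendle - Colne at $50.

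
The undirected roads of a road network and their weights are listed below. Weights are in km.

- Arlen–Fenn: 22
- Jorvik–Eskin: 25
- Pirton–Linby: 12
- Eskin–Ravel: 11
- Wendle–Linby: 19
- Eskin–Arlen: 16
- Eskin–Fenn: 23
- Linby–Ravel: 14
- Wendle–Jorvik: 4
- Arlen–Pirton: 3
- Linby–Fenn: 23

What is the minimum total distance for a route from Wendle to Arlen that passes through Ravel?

60 km

Shortest Wendle→Ravel: Wendle–Linby–Ravel = 33
Shortest Ravel→Arlen: Ravel–Eskin–Arlen = 27
Total via Ravel: 33 + 27 = 60 km.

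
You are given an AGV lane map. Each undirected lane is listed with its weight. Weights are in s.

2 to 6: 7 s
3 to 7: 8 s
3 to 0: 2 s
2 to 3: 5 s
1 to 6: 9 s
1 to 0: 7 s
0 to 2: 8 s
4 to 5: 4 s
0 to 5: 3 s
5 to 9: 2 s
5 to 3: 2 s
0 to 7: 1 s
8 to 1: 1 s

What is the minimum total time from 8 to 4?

Settle nodes by increasing distance from 8:
8: 0
1: 1  (via 8)
0: 8  (via 1)
7: 9  (via 0)
3: 10  (via 0)
6: 10  (via 1)
5: 11  (via 0)
9: 13  (via 5)
2: 15  (via 3)
4: 15  (via 5)
Shortest route: 8–1–0–5–4 = 15 s.

15 s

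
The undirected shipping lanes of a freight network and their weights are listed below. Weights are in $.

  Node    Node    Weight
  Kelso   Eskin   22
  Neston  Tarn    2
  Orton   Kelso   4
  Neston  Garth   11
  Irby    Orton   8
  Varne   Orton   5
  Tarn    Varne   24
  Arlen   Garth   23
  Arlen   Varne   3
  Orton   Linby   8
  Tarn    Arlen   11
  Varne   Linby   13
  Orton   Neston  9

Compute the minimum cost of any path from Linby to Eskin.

Running Dijkstra from Linby:
Linby: 0
Orton: 8  (via Linby)
Kelso: 12  (via Orton)
Varne: 13  (via Linby)
Irby: 16  (via Orton)
Arlen: 16  (via Varne)
Neston: 17  (via Orton)
Tarn: 19  (via Neston)
Garth: 28  (via Neston)
Eskin: 34  (via Kelso)
Shortest route: Linby → Orton → Kelso → Eskin = $34.

$34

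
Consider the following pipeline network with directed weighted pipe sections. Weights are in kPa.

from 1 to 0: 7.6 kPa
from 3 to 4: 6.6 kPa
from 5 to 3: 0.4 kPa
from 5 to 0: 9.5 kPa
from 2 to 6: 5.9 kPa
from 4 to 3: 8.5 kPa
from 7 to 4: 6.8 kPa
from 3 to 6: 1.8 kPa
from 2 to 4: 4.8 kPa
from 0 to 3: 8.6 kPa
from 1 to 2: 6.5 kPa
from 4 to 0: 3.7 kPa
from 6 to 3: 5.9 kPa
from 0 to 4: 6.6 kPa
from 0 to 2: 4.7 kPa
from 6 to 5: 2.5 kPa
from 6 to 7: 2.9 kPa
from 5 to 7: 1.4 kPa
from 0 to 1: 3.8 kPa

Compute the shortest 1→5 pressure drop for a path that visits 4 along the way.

24.1 kPa

Shortest 1→4: 1–2–4 = 11.3
Best 4 to 5: 4–3–6–5 costing 12.8
Total via 4: 11.3 + 12.8 = 24.1 kPa.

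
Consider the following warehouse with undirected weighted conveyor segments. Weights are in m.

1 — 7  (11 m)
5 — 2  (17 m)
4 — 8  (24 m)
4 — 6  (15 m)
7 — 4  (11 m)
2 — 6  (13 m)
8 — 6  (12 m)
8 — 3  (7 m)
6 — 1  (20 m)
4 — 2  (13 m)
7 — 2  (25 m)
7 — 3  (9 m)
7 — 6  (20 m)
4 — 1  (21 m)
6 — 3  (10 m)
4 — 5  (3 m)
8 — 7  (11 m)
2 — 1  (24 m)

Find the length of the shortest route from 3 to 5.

23 m

Settle nodes by increasing distance from 3:
3: 0
8: 7  (via 3)
7: 9  (via 3)
6: 10  (via 3)
1: 20  (via 7)
4: 20  (via 7)
2: 23  (via 6)
5: 23  (via 4)
Shortest route: 3–7–4–5 = 23 m.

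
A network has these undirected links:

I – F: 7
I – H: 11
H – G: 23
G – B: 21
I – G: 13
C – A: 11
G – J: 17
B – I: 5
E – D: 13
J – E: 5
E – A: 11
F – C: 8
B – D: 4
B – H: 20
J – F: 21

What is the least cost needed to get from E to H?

33

Settle nodes by increasing distance from E:
E: 0
J: 5  (via E)
A: 11  (via E)
D: 13  (via E)
B: 17  (via D)
C: 22  (via A)
G: 22  (via J)
I: 22  (via B)
F: 26  (via J)
H: 33  (via I)
Shortest route: E–D–B–I–H = 33.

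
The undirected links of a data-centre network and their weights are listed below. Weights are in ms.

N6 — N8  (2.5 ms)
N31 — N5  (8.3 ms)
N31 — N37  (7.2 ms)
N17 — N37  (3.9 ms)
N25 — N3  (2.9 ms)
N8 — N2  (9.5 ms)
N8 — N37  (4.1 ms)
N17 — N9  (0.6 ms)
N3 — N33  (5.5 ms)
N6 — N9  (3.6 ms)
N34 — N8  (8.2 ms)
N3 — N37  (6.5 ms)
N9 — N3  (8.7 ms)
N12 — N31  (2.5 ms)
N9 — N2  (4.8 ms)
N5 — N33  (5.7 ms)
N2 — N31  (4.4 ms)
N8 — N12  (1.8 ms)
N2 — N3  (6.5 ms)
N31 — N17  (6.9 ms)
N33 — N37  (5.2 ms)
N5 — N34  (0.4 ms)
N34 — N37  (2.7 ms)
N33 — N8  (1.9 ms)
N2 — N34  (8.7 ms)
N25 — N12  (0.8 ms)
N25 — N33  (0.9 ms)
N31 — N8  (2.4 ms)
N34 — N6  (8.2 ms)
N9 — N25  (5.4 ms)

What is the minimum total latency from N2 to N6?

Candidate routes:
N2–N31–N8–N6: 4.4+2.4+2.5 = 9.3
N2–N8–N6: 9.5+2.5 = 12
N2–N9–N6: 4.8+3.6 = 8.4
N2–N31–N12–N8–N6: 4.4+2.5+1.8+2.5 = 11.2
The minimum is 8.4 ms via N2–N9–N6.

8.4 ms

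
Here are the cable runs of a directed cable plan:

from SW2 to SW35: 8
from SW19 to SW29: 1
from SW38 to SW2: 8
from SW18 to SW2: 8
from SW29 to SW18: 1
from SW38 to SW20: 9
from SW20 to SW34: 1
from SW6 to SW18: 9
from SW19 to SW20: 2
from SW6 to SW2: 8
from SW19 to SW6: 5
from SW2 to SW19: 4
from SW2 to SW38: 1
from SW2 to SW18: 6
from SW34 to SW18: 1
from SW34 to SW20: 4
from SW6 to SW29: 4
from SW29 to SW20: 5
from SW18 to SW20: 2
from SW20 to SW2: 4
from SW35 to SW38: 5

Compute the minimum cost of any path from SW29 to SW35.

Shortest distances from SW29:
SW29: 0
SW18: 1  (via SW29)
SW20: 3  (via SW18)
SW34: 4  (via SW20)
SW2: 7  (via SW20)
SW38: 8  (via SW2)
SW19: 11  (via SW2)
SW35: 15  (via SW2)
Shortest route: SW29 → SW18 → SW20 → SW2 → SW35 = 15.

15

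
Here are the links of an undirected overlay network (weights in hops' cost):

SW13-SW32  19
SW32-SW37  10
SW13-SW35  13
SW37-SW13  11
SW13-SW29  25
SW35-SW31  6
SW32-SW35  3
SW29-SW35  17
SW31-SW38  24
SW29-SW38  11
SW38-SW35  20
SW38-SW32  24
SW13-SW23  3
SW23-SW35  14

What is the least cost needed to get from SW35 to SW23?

14 hops' cost

Compare a few routes:
SW35–SW13–SW23: 13+3 = 16
SW35–SW23: 14 = 14
The minimum is 14 hops' cost via SW35–SW23.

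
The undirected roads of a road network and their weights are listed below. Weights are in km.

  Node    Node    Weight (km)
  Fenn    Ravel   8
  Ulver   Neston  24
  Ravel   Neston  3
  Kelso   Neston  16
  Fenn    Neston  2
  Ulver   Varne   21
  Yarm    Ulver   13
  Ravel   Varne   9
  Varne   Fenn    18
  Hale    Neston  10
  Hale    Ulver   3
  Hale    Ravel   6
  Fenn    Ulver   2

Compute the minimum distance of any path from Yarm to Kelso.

Shortest distances from Yarm:
Yarm: 0
Ulver: 13  (via Yarm)
Fenn: 15  (via Ulver)
Hale: 16  (via Ulver)
Neston: 17  (via Fenn)
Ravel: 20  (via Neston)
Varne: 29  (via Ravel)
Kelso: 33  (via Neston)
Shortest route: Yarm–Ulver–Fenn–Neston–Kelso = 33 km.

33 km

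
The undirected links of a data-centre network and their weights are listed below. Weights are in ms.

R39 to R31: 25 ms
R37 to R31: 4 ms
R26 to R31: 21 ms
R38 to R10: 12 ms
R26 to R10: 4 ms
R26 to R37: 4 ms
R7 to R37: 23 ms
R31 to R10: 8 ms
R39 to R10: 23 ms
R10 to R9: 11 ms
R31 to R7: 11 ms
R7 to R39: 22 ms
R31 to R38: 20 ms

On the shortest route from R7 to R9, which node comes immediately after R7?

R31

Enumerating some paths:
R7–R31–R10–R9: 11+8+11 = 30
R7–R31–R37–R26–R10–R9: 11+4+4+4+11 = 34
R7–R37–R26–R10–R9: 23+4+4+11 = 42
R7–R37–R31–R10–R9: 23+4+8+11 = 46
The minimum is 30 ms via R7–R31–R10–R9.
So from R7 the first move is to R31.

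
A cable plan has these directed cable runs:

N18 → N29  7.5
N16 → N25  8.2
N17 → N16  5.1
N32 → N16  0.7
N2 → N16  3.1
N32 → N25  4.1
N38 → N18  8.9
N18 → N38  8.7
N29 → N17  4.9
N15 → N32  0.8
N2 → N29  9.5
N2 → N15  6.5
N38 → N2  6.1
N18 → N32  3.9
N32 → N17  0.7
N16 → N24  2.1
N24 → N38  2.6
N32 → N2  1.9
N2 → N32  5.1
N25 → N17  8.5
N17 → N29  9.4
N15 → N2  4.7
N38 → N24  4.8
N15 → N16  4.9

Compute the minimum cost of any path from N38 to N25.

Enumerating some paths:
N38 → N2 → N32 → N25: 6.1+5.1+4.1 = 15.3
N38 → N18 → N32 → N25: 8.9+3.9+4.1 = 16.9
The minimum is 15.3 via N38 → N2 → N32 → N25.

15.3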